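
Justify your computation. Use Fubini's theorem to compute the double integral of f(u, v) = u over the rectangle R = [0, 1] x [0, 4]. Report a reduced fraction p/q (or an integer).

f(u, v) is a tensor product of a function of u and a function of v, and both factors are bounded continuous (hence Lebesgue integrable) on the rectangle, so Fubini's theorem applies:
  integral_R f d(m x m) = (integral_a1^b1 u du) * (integral_a2^b2 1 dv).
Inner integral in u: integral_{0}^{1} u du = (1^2 - 0^2)/2
  = 1/2.
Inner integral in v: integral_{0}^{4} 1 dv = (4^1 - 0^1)/1
  = 4.
Product: (1/2) * (4) = 2.

2


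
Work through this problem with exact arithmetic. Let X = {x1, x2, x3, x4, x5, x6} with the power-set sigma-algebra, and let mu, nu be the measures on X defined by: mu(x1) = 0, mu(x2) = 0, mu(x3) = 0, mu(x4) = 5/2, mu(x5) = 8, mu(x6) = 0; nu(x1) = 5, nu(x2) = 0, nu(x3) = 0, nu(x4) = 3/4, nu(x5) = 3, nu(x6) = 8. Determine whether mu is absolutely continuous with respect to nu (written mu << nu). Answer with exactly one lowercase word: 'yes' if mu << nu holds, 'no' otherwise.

mu << nu means: every nu-null measurable set is also mu-null; equivalently, for every atom x, if nu({x}) = 0 then mu({x}) = 0.
Checking each atom:
  x1: nu = 5 > 0 -> no constraint.
  x2: nu = 0, mu = 0 -> consistent with mu << nu.
  x3: nu = 0, mu = 0 -> consistent with mu << nu.
  x4: nu = 3/4 > 0 -> no constraint.
  x5: nu = 3 > 0 -> no constraint.
  x6: nu = 8 > 0 -> no constraint.
No atom violates the condition. Therefore mu << nu.

yes


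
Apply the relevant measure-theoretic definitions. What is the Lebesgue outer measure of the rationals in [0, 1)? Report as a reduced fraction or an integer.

Q cap [0, 1) is countable; list its elements as q_1, q_2, ... . Fix eps > 0 and cover the k-th point by an interval of length eps * 2^(-k). The cover has total length eps * sum_{k>=1} 2^(-k) = eps, so by definition of outer measure m*(Q cap [0, 1)) <= eps. Since eps was arbitrary and m* >= 0, the outer measure is 0.

0


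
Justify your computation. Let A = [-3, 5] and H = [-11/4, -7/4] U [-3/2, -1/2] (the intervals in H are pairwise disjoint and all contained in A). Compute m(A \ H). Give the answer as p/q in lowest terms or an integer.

The ambient interval has length m(A) = 5 - (-3) = 8.
Since the holes are disjoint and sit inside A, by finite additivity
  m(H) = sum_i (b_i - a_i), and m(A \ H) = m(A) - m(H).
Computing the hole measures:
  m(H_1) = -7/4 - (-11/4) = 1.
  m(H_2) = -1/2 - (-3/2) = 1.
Summed: m(H) = 1 + 1 = 2.
So m(A \ H) = 8 - 2 = 6.

6


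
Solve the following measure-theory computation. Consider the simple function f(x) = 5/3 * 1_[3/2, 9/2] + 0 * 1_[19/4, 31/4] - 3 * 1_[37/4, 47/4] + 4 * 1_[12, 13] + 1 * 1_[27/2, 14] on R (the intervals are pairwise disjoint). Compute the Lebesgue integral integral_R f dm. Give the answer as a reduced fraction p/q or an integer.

For a simple function f = sum_i c_i * 1_{A_i} with disjoint A_i,
  integral f dm = sum_i c_i * m(A_i).
Lengths of the A_i:
  m(A_1) = 9/2 - 3/2 = 3.
  m(A_2) = 31/4 - 19/4 = 3.
  m(A_3) = 47/4 - 37/4 = 5/2.
  m(A_4) = 13 - 12 = 1.
  m(A_5) = 14 - 27/2 = 1/2.
Contributions c_i * m(A_i):
  (5/3) * (3) = 5.
  (0) * (3) = 0.
  (-3) * (5/2) = -15/2.
  (4) * (1) = 4.
  (1) * (1/2) = 1/2.
Total: 5 + 0 - 15/2 + 4 + 1/2 = 2.

2


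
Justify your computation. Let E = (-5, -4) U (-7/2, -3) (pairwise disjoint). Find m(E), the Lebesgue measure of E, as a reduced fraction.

For pairwise disjoint intervals, m(union_i I_i) = sum_i m(I_i),
and m is invariant under swapping open/closed endpoints (single points have measure 0).
So m(E) = sum_i (b_i - a_i).
  I_1 has length -4 - (-5) = 1.
  I_2 has length -3 - (-7/2) = 1/2.
Summing:
  m(E) = 1 + 1/2 = 3/2.

3/2


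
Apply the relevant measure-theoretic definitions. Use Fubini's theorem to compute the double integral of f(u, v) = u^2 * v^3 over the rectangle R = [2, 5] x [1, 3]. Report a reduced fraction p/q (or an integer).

f(u, v) is a tensor product of a function of u and a function of v, and both factors are bounded continuous (hence Lebesgue integrable) on the rectangle, so Fubini's theorem applies:
  integral_R f d(m x m) = (integral_a1^b1 u^2 du) * (integral_a2^b2 v^3 dv).
Inner integral in u: integral_{2}^{5} u^2 du = (5^3 - 2^3)/3
  = 39.
Inner integral in v: integral_{1}^{3} v^3 dv = (3^4 - 1^4)/4
  = 20.
Product: (39) * (20) = 780.

780


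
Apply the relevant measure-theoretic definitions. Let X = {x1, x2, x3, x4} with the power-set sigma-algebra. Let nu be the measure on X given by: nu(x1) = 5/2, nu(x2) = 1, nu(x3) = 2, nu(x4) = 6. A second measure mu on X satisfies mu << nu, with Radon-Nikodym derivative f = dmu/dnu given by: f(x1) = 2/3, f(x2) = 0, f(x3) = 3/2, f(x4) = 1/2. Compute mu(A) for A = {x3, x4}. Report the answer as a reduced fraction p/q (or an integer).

By the defining property of the Radon-Nikodym derivative, for every measurable set A,
  mu(A) = integral_A f dnu.
Since nu is a discrete measure concentrated on the atoms of X, the integral over A reduces to the sum
  mu(A) = sum_{x in A} f(x) * nu({x}).
Computing each term:
  x3: f(x3) * nu(x3) = 3/2 * 2 = 3.
  x4: f(x4) * nu(x4) = 1/2 * 6 = 3.
Summing: mu(A) = 3 + 3 = 6.

6


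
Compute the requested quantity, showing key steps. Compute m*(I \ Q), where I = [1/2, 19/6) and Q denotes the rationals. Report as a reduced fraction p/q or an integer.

The interval I = [1/2, 19/6) has m(I) = 19/6 - 1/2 = 8/3 (endpoints are measure-zero, so open/closed/half-open agree). Write I = (I cap Q) u (I \ Q). The rationals in I are countable, so m*(I cap Q) = 0 (cover each rational by intervals whose total length is arbitrarily small). By countable subadditivity m*(I) <= m*(I cap Q) + m*(I \ Q), hence m*(I \ Q) >= m(I) = 8/3. The reverse inequality m*(I \ Q) <= m*(I) = 8/3 is trivial since (I \ Q) is a subset of I. Therefore m*(I \ Q) = 8/3.

8/3


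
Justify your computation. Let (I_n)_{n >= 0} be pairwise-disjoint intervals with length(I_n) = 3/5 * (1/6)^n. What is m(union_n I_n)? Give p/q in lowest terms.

By countable additivity of the Lebesgue measure on pairwise disjoint measurable sets,
  m(union_{n >= 0} I_n) = sum_{n >= 0} m(I_n) = sum_{n >= 0} a * r^n,
  with a = 3/5 and r = 1/6.
Since 0 < r = 1/6 < 1, the geometric series converges:
  sum_{n >= 0} a * r^n = a / (1 - r).
  = 3/5 / (1 - 1/6)
  = 3/5 / (5/6)
  = 18/25.

18/25


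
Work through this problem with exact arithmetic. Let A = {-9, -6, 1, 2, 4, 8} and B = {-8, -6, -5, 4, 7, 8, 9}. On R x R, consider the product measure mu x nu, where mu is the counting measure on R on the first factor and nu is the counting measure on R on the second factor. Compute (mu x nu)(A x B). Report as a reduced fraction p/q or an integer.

For a measurable rectangle A x B, the product measure satisfies
  (mu x nu)(A x B) = mu(A) * nu(B).
  mu(A) = 6.
  nu(B) = 7.
  (mu x nu)(A x B) = 6 * 7 = 42.

42


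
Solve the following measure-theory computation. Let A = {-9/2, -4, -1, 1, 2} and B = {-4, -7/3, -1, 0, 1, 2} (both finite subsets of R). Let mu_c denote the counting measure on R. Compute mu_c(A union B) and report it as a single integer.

Counting measure on a finite set equals cardinality. By inclusion-exclusion, |A union B| = |A| + |B| - |A cap B|.
|A| = 5, |B| = 6, |A cap B| = 4.
So mu_c(A union B) = 5 + 6 - 4 = 7.

7


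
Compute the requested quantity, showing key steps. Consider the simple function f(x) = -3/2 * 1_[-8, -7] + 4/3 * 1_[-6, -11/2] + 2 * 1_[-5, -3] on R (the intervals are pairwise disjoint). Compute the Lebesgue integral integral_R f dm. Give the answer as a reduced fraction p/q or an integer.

For a simple function f = sum_i c_i * 1_{A_i} with disjoint A_i,
  integral f dm = sum_i c_i * m(A_i).
Lengths of the A_i:
  m(A_1) = -7 - (-8) = 1.
  m(A_2) = -11/2 - (-6) = 1/2.
  m(A_3) = -3 - (-5) = 2.
Contributions c_i * m(A_i):
  (-3/2) * (1) = -3/2.
  (4/3) * (1/2) = 2/3.
  (2) * (2) = 4.
Total: -3/2 + 2/3 + 4 = 19/6.

19/6


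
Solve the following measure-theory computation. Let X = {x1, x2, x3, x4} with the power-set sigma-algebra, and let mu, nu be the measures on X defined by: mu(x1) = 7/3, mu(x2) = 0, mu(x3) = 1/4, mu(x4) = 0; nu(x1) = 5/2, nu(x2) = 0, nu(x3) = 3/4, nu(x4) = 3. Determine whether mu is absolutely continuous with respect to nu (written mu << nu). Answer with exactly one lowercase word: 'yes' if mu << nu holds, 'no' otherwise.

mu << nu means: every nu-null measurable set is also mu-null; equivalently, for every atom x, if nu({x}) = 0 then mu({x}) = 0.
Checking each atom:
  x1: nu = 5/2 > 0 -> no constraint.
  x2: nu = 0, mu = 0 -> consistent with mu << nu.
  x3: nu = 3/4 > 0 -> no constraint.
  x4: nu = 3 > 0 -> no constraint.
No atom violates the condition. Therefore mu << nu.

yes


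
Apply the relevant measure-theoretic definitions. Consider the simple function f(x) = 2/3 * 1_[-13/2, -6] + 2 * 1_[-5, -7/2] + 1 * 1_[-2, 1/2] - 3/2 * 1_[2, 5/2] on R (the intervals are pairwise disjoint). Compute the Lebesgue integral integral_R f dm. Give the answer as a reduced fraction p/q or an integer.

For a simple function f = sum_i c_i * 1_{A_i} with disjoint A_i,
  integral f dm = sum_i c_i * m(A_i).
Lengths of the A_i:
  m(A_1) = -6 - (-13/2) = 1/2.
  m(A_2) = -7/2 - (-5) = 3/2.
  m(A_3) = 1/2 - (-2) = 5/2.
  m(A_4) = 5/2 - 2 = 1/2.
Contributions c_i * m(A_i):
  (2/3) * (1/2) = 1/3.
  (2) * (3/2) = 3.
  (1) * (5/2) = 5/2.
  (-3/2) * (1/2) = -3/4.
Total: 1/3 + 3 + 5/2 - 3/4 = 61/12.

61/12


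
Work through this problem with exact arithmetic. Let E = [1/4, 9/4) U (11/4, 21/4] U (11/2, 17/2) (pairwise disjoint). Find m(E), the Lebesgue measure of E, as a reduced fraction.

For pairwise disjoint intervals, m(union_i I_i) = sum_i m(I_i),
and m is invariant under swapping open/closed endpoints (single points have measure 0).
So m(E) = sum_i (b_i - a_i).
  I_1 has length 9/4 - 1/4 = 2.
  I_2 has length 21/4 - 11/4 = 5/2.
  I_3 has length 17/2 - 11/2 = 3.
Summing:
  m(E) = 2 + 5/2 + 3 = 15/2.

15/2


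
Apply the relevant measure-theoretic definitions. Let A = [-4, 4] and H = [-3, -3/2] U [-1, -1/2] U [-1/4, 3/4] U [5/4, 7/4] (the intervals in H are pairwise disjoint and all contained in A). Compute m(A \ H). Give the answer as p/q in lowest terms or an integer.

The ambient interval has length m(A) = 4 - (-4) = 8.
Since the holes are disjoint and sit inside A, by finite additivity
  m(H) = sum_i (b_i - a_i), and m(A \ H) = m(A) - m(H).
Computing the hole measures:
  m(H_1) = -3/2 - (-3) = 3/2.
  m(H_2) = -1/2 - (-1) = 1/2.
  m(H_3) = 3/4 - (-1/4) = 1.
  m(H_4) = 7/4 - 5/4 = 1/2.
Summed: m(H) = 3/2 + 1/2 + 1 + 1/2 = 7/2.
So m(A \ H) = 8 - 7/2 = 9/2.

9/2


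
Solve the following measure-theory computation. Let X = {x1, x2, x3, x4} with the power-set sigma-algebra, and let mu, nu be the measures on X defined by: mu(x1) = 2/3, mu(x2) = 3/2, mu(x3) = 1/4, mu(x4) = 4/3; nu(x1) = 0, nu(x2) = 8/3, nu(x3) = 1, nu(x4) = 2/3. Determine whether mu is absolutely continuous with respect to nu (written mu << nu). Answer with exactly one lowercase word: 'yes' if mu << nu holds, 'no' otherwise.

mu << nu means: every nu-null measurable set is also mu-null; equivalently, for every atom x, if nu({x}) = 0 then mu({x}) = 0.
Checking each atom:
  x1: nu = 0, mu = 2/3 > 0 -> violates mu << nu.
  x2: nu = 8/3 > 0 -> no constraint.
  x3: nu = 1 > 0 -> no constraint.
  x4: nu = 2/3 > 0 -> no constraint.
The atom(s) x1 violate the condition (nu = 0 but mu > 0). Therefore mu is NOT absolutely continuous w.r.t. nu.

no


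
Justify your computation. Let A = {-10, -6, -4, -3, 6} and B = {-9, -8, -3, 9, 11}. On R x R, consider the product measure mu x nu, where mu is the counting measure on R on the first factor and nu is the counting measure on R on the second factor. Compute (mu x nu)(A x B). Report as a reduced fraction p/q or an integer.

For a measurable rectangle A x B, the product measure satisfies
  (mu x nu)(A x B) = mu(A) * nu(B).
  mu(A) = 5.
  nu(B) = 5.
  (mu x nu)(A x B) = 5 * 5 = 25.

25


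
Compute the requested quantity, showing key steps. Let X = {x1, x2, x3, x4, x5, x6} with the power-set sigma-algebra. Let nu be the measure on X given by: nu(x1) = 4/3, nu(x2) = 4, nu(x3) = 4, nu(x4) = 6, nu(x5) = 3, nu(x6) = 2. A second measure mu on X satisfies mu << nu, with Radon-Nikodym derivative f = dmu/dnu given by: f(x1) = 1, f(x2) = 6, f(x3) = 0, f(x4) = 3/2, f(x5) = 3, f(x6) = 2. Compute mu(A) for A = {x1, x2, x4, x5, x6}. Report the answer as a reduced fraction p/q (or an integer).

By the defining property of the Radon-Nikodym derivative, for every measurable set A,
  mu(A) = integral_A f dnu.
Since nu is a discrete measure concentrated on the atoms of X, the integral over A reduces to the sum
  mu(A) = sum_{x in A} f(x) * nu({x}).
Computing each term:
  x1: f(x1) * nu(x1) = 1 * 4/3 = 4/3.
  x2: f(x2) * nu(x2) = 6 * 4 = 24.
  x4: f(x4) * nu(x4) = 3/2 * 6 = 9.
  x5: f(x5) * nu(x5) = 3 * 3 = 9.
  x6: f(x6) * nu(x6) = 2 * 2 = 4.
Summing: mu(A) = 4/3 + 24 + 9 + 9 + 4 = 142/3.

142/3


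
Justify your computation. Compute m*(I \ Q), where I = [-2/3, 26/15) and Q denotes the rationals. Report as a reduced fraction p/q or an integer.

The interval I = [-2/3, 26/15) has m(I) = 26/15 - (-2/3) = 12/5 (endpoints are measure-zero, so open/closed/half-open agree). Write I = (I cap Q) u (I \ Q). The rationals in I are countable, so m*(I cap Q) = 0 (cover each rational by intervals whose total length is arbitrarily small). By countable subadditivity m*(I) <= m*(I cap Q) + m*(I \ Q), hence m*(I \ Q) >= m(I) = 12/5. The reverse inequality m*(I \ Q) <= m*(I) = 12/5 is trivial since (I \ Q) is a subset of I. Therefore m*(I \ Q) = 12/5.

12/5


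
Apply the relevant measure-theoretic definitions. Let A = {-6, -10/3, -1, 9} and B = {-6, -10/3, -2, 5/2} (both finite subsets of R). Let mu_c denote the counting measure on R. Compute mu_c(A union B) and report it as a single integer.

Counting measure on a finite set equals cardinality. By inclusion-exclusion, |A union B| = |A| + |B| - |A cap B|.
|A| = 4, |B| = 4, |A cap B| = 2.
So mu_c(A union B) = 4 + 4 - 2 = 6.

6


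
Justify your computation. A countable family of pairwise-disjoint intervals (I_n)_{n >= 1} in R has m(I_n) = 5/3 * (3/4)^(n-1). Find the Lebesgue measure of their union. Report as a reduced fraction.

By countable additivity of the Lebesgue measure on pairwise disjoint measurable sets,
  m(union_{n >= 1} I_n) = sum_{n >= 1} m(I_n) = sum_{n >= 1} a * r^(n-1),
  with a = 5/3 and r = 3/4.
Since 0 < r = 3/4 < 1, the geometric series converges:
  sum_{n >= 1} a * r^(n-1) = a / (1 - r).
  = 5/3 / (1 - 3/4)
  = 5/3 / (1/4)
  = 20/3.

20/3


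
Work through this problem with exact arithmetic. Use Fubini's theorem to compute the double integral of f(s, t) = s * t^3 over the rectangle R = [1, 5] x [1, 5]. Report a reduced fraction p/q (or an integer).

f(s, t) is a tensor product of a function of s and a function of t, and both factors are bounded continuous (hence Lebesgue integrable) on the rectangle, so Fubini's theorem applies:
  integral_R f d(m x m) = (integral_a1^b1 s ds) * (integral_a2^b2 t^3 dt).
Inner integral in s: integral_{1}^{5} s ds = (5^2 - 1^2)/2
  = 12.
Inner integral in t: integral_{1}^{5} t^3 dt = (5^4 - 1^4)/4
  = 156.
Product: (12) * (156) = 1872.

1872


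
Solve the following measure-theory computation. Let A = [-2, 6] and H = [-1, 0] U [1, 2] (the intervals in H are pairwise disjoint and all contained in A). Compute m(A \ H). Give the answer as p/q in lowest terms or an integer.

The ambient interval has length m(A) = 6 - (-2) = 8.
Since the holes are disjoint and sit inside A, by finite additivity
  m(H) = sum_i (b_i - a_i), and m(A \ H) = m(A) - m(H).
Computing the hole measures:
  m(H_1) = 0 - (-1) = 1.
  m(H_2) = 2 - 1 = 1.
Summed: m(H) = 1 + 1 = 2.
So m(A \ H) = 8 - 2 = 6.

6


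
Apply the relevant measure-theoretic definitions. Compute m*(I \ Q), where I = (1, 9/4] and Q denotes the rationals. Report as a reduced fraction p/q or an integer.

The interval I = (1, 9/4] has m(I) = 9/4 - 1 = 5/4 (endpoints are measure-zero, so open/closed/half-open agree). Write I = (I cap Q) u (I \ Q). The rationals in I are countable, so m*(I cap Q) = 0 (cover each rational by intervals whose total length is arbitrarily small). By countable subadditivity m*(I) <= m*(I cap Q) + m*(I \ Q), hence m*(I \ Q) >= m(I) = 5/4. The reverse inequality m*(I \ Q) <= m*(I) = 5/4 is trivial since (I \ Q) is a subset of I. Therefore m*(I \ Q) = 5/4.

5/4


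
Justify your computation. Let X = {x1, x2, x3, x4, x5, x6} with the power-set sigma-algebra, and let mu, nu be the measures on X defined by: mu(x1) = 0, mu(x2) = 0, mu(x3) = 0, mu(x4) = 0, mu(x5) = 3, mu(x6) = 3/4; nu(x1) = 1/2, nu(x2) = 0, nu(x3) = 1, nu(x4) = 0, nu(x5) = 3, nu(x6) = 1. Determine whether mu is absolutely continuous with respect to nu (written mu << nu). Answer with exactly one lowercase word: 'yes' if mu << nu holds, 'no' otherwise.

mu << nu means: every nu-null measurable set is also mu-null; equivalently, for every atom x, if nu({x}) = 0 then mu({x}) = 0.
Checking each atom:
  x1: nu = 1/2 > 0 -> no constraint.
  x2: nu = 0, mu = 0 -> consistent with mu << nu.
  x3: nu = 1 > 0 -> no constraint.
  x4: nu = 0, mu = 0 -> consistent with mu << nu.
  x5: nu = 3 > 0 -> no constraint.
  x6: nu = 1 > 0 -> no constraint.
No atom violates the condition. Therefore mu << nu.

yes


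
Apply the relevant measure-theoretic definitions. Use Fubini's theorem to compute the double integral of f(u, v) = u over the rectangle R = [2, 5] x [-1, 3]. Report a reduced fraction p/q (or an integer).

f(u, v) is a tensor product of a function of u and a function of v, and both factors are bounded continuous (hence Lebesgue integrable) on the rectangle, so Fubini's theorem applies:
  integral_R f d(m x m) = (integral_a1^b1 u du) * (integral_a2^b2 1 dv).
Inner integral in u: integral_{2}^{5} u du = (5^2 - 2^2)/2
  = 21/2.
Inner integral in v: integral_{-1}^{3} 1 dv = (3^1 - (-1)^1)/1
  = 4.
Product: (21/2) * (4) = 42.

42


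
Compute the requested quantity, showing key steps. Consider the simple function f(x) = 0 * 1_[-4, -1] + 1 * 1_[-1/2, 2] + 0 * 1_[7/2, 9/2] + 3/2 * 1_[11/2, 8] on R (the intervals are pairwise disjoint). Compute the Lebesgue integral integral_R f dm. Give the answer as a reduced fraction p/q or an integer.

For a simple function f = sum_i c_i * 1_{A_i} with disjoint A_i,
  integral f dm = sum_i c_i * m(A_i).
Lengths of the A_i:
  m(A_1) = -1 - (-4) = 3.
  m(A_2) = 2 - (-1/2) = 5/2.
  m(A_3) = 9/2 - 7/2 = 1.
  m(A_4) = 8 - 11/2 = 5/2.
Contributions c_i * m(A_i):
  (0) * (3) = 0.
  (1) * (5/2) = 5/2.
  (0) * (1) = 0.
  (3/2) * (5/2) = 15/4.
Total: 0 + 5/2 + 0 + 15/4 = 25/4.

25/4


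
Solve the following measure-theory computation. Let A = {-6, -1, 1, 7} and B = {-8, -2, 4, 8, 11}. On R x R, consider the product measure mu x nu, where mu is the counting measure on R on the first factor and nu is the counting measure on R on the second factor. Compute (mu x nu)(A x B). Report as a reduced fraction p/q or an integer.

For a measurable rectangle A x B, the product measure satisfies
  (mu x nu)(A x B) = mu(A) * nu(B).
  mu(A) = 4.
  nu(B) = 5.
  (mu x nu)(A x B) = 4 * 5 = 20.

20


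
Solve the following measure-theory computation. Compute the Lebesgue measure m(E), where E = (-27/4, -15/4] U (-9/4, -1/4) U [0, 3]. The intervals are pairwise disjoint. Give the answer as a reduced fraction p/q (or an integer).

For pairwise disjoint intervals, m(union_i I_i) = sum_i m(I_i),
and m is invariant under swapping open/closed endpoints (single points have measure 0).
So m(E) = sum_i (b_i - a_i).
  I_1 has length -15/4 - (-27/4) = 3.
  I_2 has length -1/4 - (-9/4) = 2.
  I_3 has length 3 - 0 = 3.
Summing:
  m(E) = 3 + 2 + 3 = 8.

8


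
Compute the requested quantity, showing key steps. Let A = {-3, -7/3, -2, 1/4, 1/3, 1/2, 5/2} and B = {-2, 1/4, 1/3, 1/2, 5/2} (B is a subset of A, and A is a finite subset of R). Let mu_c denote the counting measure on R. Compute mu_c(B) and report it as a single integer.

Counting measure assigns mu_c(E) = |E| (number of elements) when E is finite.
B has 5 element(s), so mu_c(B) = 5.

5


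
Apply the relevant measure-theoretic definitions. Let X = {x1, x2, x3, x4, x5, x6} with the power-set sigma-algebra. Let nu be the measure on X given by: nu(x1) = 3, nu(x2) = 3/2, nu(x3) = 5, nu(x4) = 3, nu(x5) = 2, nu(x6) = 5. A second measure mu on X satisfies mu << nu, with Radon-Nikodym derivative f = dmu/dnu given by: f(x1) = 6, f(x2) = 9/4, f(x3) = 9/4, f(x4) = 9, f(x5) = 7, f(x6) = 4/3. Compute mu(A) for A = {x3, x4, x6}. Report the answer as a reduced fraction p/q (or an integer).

By the defining property of the Radon-Nikodym derivative, for every measurable set A,
  mu(A) = integral_A f dnu.
Since nu is a discrete measure concentrated on the atoms of X, the integral over A reduces to the sum
  mu(A) = sum_{x in A} f(x) * nu({x}).
Computing each term:
  x3: f(x3) * nu(x3) = 9/4 * 5 = 45/4.
  x4: f(x4) * nu(x4) = 9 * 3 = 27.
  x6: f(x6) * nu(x6) = 4/3 * 5 = 20/3.
Summing: mu(A) = 45/4 + 27 + 20/3 = 539/12.

539/12


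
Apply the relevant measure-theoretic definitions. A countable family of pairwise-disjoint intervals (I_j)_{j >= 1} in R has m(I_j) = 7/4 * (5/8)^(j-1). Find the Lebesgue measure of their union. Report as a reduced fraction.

By countable additivity of the Lebesgue measure on pairwise disjoint measurable sets,
  m(union_{j >= 1} I_j) = sum_{j >= 1} m(I_j) = sum_{j >= 1} a * r^(j-1),
  with a = 7/4 and r = 5/8.
Since 0 < r = 5/8 < 1, the geometric series converges:
  sum_{j >= 1} a * r^(j-1) = a / (1 - r).
  = 7/4 / (1 - 5/8)
  = 7/4 / (3/8)
  = 14/3.

14/3


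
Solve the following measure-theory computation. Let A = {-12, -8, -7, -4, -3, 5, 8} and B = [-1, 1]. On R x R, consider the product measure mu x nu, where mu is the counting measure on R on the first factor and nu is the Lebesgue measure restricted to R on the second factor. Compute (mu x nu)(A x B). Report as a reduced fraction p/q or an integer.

For a measurable rectangle A x B, the product measure satisfies
  (mu x nu)(A x B) = mu(A) * nu(B).
  mu(A) = 7.
  nu(B) = 2.
  (mu x nu)(A x B) = 7 * 2 = 14.

14


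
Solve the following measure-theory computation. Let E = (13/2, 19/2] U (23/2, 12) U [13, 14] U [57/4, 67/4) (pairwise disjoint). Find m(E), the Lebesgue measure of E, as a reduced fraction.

For pairwise disjoint intervals, m(union_i I_i) = sum_i m(I_i),
and m is invariant under swapping open/closed endpoints (single points have measure 0).
So m(E) = sum_i (b_i - a_i).
  I_1 has length 19/2 - 13/2 = 3.
  I_2 has length 12 - 23/2 = 1/2.
  I_3 has length 14 - 13 = 1.
  I_4 has length 67/4 - 57/4 = 5/2.
Summing:
  m(E) = 3 + 1/2 + 1 + 5/2 = 7.

7


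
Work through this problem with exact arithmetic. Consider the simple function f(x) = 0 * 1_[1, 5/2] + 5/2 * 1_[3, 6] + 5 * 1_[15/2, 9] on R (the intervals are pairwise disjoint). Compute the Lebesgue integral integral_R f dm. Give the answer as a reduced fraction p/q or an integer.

For a simple function f = sum_i c_i * 1_{A_i} with disjoint A_i,
  integral f dm = sum_i c_i * m(A_i).
Lengths of the A_i:
  m(A_1) = 5/2 - 1 = 3/2.
  m(A_2) = 6 - 3 = 3.
  m(A_3) = 9 - 15/2 = 3/2.
Contributions c_i * m(A_i):
  (0) * (3/2) = 0.
  (5/2) * (3) = 15/2.
  (5) * (3/2) = 15/2.
Total: 0 + 15/2 + 15/2 = 15.

15


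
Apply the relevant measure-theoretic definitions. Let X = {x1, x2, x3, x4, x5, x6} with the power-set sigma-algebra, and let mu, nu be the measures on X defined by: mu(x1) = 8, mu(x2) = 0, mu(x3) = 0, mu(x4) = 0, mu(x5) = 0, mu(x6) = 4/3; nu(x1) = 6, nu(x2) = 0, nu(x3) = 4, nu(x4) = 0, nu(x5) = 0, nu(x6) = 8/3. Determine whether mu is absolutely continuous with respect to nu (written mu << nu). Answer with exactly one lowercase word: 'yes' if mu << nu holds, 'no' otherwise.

mu << nu means: every nu-null measurable set is also mu-null; equivalently, for every atom x, if nu({x}) = 0 then mu({x}) = 0.
Checking each atom:
  x1: nu = 6 > 0 -> no constraint.
  x2: nu = 0, mu = 0 -> consistent with mu << nu.
  x3: nu = 4 > 0 -> no constraint.
  x4: nu = 0, mu = 0 -> consistent with mu << nu.
  x5: nu = 0, mu = 0 -> consistent with mu << nu.
  x6: nu = 8/3 > 0 -> no constraint.
No atom violates the condition. Therefore mu << nu.

yes


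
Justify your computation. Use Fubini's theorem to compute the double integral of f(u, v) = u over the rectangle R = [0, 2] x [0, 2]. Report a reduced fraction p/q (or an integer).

f(u, v) is a tensor product of a function of u and a function of v, and both factors are bounded continuous (hence Lebesgue integrable) on the rectangle, so Fubini's theorem applies:
  integral_R f d(m x m) = (integral_a1^b1 u du) * (integral_a2^b2 1 dv).
Inner integral in u: integral_{0}^{2} u du = (2^2 - 0^2)/2
  = 2.
Inner integral in v: integral_{0}^{2} 1 dv = (2^1 - 0^1)/1
  = 2.
Product: (2) * (2) = 4.

4


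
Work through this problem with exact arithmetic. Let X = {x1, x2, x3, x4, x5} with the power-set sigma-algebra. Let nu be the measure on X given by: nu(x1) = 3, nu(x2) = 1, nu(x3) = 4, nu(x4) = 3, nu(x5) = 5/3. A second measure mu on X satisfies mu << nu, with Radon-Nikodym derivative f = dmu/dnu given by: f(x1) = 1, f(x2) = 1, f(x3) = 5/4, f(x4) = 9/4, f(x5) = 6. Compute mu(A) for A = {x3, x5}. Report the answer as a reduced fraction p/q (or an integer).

By the defining property of the Radon-Nikodym derivative, for every measurable set A,
  mu(A) = integral_A f dnu.
Since nu is a discrete measure concentrated on the atoms of X, the integral over A reduces to the sum
  mu(A) = sum_{x in A} f(x) * nu({x}).
Computing each term:
  x3: f(x3) * nu(x3) = 5/4 * 4 = 5.
  x5: f(x5) * nu(x5) = 6 * 5/3 = 10.
Summing: mu(A) = 5 + 10 = 15.

15


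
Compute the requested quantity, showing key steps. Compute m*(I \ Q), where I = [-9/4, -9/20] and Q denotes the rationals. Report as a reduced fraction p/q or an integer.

The interval I = [-9/4, -9/20] has m(I) = -9/20 - (-9/4) = 9/5 (endpoints are measure-zero, so open/closed/half-open agree). Write I = (I cap Q) u (I \ Q). The rationals in I are countable, so m*(I cap Q) = 0 (cover each rational by intervals whose total length is arbitrarily small). By countable subadditivity m*(I) <= m*(I cap Q) + m*(I \ Q), hence m*(I \ Q) >= m(I) = 9/5. The reverse inequality m*(I \ Q) <= m*(I) = 9/5 is trivial since (I \ Q) is a subset of I. Therefore m*(I \ Q) = 9/5.

9/5


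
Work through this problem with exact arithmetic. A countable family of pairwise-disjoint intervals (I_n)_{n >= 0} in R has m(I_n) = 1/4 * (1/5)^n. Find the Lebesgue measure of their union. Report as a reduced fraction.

By countable additivity of the Lebesgue measure on pairwise disjoint measurable sets,
  m(union_{n >= 0} I_n) = sum_{n >= 0} m(I_n) = sum_{n >= 0} a * r^n,
  with a = 1/4 and r = 1/5.
Since 0 < r = 1/5 < 1, the geometric series converges:
  sum_{n >= 0} a * r^n = a / (1 - r).
  = 1/4 / (1 - 1/5)
  = 1/4 / (4/5)
  = 5/16.

5/16


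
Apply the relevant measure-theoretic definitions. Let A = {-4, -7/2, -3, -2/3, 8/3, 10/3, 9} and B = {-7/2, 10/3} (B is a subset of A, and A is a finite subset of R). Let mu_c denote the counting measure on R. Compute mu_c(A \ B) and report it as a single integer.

Counting measure assigns mu_c(E) = |E| (number of elements) when E is finite. For B subset A, A \ B is the set of elements of A not in B, so |A \ B| = |A| - |B|.
|A| = 7, |B| = 2, so mu_c(A \ B) = 7 - 2 = 5.

5


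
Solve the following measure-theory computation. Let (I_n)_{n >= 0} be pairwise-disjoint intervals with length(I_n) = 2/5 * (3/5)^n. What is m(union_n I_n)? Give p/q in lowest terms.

By countable additivity of the Lebesgue measure on pairwise disjoint measurable sets,
  m(union_{n >= 0} I_n) = sum_{n >= 0} m(I_n) = sum_{n >= 0} a * r^n,
  with a = 2/5 and r = 3/5.
Since 0 < r = 3/5 < 1, the geometric series converges:
  sum_{n >= 0} a * r^n = a / (1 - r).
  = 2/5 / (1 - 3/5)
  = 2/5 / (2/5)
  = 1.

1


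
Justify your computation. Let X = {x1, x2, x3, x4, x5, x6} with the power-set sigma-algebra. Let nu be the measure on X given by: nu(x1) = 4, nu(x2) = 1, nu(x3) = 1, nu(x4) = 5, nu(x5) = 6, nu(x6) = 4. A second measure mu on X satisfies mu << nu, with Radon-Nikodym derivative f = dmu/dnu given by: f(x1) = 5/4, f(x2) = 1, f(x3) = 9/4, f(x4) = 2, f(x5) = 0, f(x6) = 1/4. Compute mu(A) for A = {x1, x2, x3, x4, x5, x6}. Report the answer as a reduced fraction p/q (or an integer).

By the defining property of the Radon-Nikodym derivative, for every measurable set A,
  mu(A) = integral_A f dnu.
Since nu is a discrete measure concentrated on the atoms of X, the integral over A reduces to the sum
  mu(A) = sum_{x in A} f(x) * nu({x}).
Computing each term:
  x1: f(x1) * nu(x1) = 5/4 * 4 = 5.
  x2: f(x2) * nu(x2) = 1 * 1 = 1.
  x3: f(x3) * nu(x3) = 9/4 * 1 = 9/4.
  x4: f(x4) * nu(x4) = 2 * 5 = 10.
  x5: f(x5) * nu(x5) = 0 * 6 = 0.
  x6: f(x6) * nu(x6) = 1/4 * 4 = 1.
Summing: mu(A) = 5 + 1 + 9/4 + 10 + 0 + 1 = 77/4.

77/4


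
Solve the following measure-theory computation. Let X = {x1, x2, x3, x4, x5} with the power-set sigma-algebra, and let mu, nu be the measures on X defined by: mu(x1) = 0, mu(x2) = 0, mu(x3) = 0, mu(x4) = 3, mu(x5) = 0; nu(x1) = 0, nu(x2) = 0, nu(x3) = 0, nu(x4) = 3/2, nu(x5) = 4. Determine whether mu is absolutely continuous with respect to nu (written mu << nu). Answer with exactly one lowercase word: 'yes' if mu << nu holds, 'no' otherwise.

mu << nu means: every nu-null measurable set is also mu-null; equivalently, for every atom x, if nu({x}) = 0 then mu({x}) = 0.
Checking each atom:
  x1: nu = 0, mu = 0 -> consistent with mu << nu.
  x2: nu = 0, mu = 0 -> consistent with mu << nu.
  x3: nu = 0, mu = 0 -> consistent with mu << nu.
  x4: nu = 3/2 > 0 -> no constraint.
  x5: nu = 4 > 0 -> no constraint.
No atom violates the condition. Therefore mu << nu.

yes


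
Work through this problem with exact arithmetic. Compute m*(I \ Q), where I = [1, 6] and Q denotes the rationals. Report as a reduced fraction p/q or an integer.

The interval I = [1, 6] has m(I) = 6 - 1 = 5 (endpoints are measure-zero, so open/closed/half-open agree). Write I = (I cap Q) u (I \ Q). The rationals in I are countable, so m*(I cap Q) = 0 (cover each rational by intervals whose total length is arbitrarily small). By countable subadditivity m*(I) <= m*(I cap Q) + m*(I \ Q), hence m*(I \ Q) >= m(I) = 5. The reverse inequality m*(I \ Q) <= m*(I) = 5 is trivial since (I \ Q) is a subset of I. Therefore m*(I \ Q) = 5.

5


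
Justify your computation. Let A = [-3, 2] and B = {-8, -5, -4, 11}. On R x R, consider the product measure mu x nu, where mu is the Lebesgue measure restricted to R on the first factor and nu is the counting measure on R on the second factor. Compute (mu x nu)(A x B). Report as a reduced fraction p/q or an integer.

For a measurable rectangle A x B, the product measure satisfies
  (mu x nu)(A x B) = mu(A) * nu(B).
  mu(A) = 5.
  nu(B) = 4.
  (mu x nu)(A x B) = 5 * 4 = 20.

20


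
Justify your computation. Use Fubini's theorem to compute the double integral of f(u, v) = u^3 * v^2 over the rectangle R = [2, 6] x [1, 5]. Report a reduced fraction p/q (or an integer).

f(u, v) is a tensor product of a function of u and a function of v, and both factors are bounded continuous (hence Lebesgue integrable) on the rectangle, so Fubini's theorem applies:
  integral_R f d(m x m) = (integral_a1^b1 u^3 du) * (integral_a2^b2 v^2 dv).
Inner integral in u: integral_{2}^{6} u^3 du = (6^4 - 2^4)/4
  = 320.
Inner integral in v: integral_{1}^{5} v^2 dv = (5^3 - 1^3)/3
  = 124/3.
Product: (320) * (124/3) = 39680/3.

39680/3


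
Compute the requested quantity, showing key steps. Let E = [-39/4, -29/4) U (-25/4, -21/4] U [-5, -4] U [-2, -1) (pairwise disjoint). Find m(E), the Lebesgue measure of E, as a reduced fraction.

For pairwise disjoint intervals, m(union_i I_i) = sum_i m(I_i),
and m is invariant under swapping open/closed endpoints (single points have measure 0).
So m(E) = sum_i (b_i - a_i).
  I_1 has length -29/4 - (-39/4) = 5/2.
  I_2 has length -21/4 - (-25/4) = 1.
  I_3 has length -4 - (-5) = 1.
  I_4 has length -1 - (-2) = 1.
Summing:
  m(E) = 5/2 + 1 + 1 + 1 = 11/2.

11/2


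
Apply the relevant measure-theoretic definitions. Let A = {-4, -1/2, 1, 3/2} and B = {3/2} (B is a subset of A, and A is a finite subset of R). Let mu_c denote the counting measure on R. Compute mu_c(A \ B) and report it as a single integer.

Counting measure assigns mu_c(E) = |E| (number of elements) when E is finite. For B subset A, A \ B is the set of elements of A not in B, so |A \ B| = |A| - |B|.
|A| = 4, |B| = 1, so mu_c(A \ B) = 4 - 1 = 3.

3


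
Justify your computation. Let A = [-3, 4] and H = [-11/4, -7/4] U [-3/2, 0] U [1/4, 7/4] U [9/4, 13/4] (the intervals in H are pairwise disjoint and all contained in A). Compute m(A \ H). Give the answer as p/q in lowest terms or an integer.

The ambient interval has length m(A) = 4 - (-3) = 7.
Since the holes are disjoint and sit inside A, by finite additivity
  m(H) = sum_i (b_i - a_i), and m(A \ H) = m(A) - m(H).
Computing the hole measures:
  m(H_1) = -7/4 - (-11/4) = 1.
  m(H_2) = 0 - (-3/2) = 3/2.
  m(H_3) = 7/4 - 1/4 = 3/2.
  m(H_4) = 13/4 - 9/4 = 1.
Summed: m(H) = 1 + 3/2 + 3/2 + 1 = 5.
So m(A \ H) = 7 - 5 = 2.

2


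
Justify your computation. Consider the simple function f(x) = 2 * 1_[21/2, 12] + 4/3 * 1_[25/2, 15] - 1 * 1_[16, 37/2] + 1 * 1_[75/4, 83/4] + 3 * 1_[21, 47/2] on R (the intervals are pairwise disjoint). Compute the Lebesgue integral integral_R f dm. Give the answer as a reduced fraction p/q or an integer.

For a simple function f = sum_i c_i * 1_{A_i} with disjoint A_i,
  integral f dm = sum_i c_i * m(A_i).
Lengths of the A_i:
  m(A_1) = 12 - 21/2 = 3/2.
  m(A_2) = 15 - 25/2 = 5/2.
  m(A_3) = 37/2 - 16 = 5/2.
  m(A_4) = 83/4 - 75/4 = 2.
  m(A_5) = 47/2 - 21 = 5/2.
Contributions c_i * m(A_i):
  (2) * (3/2) = 3.
  (4/3) * (5/2) = 10/3.
  (-1) * (5/2) = -5/2.
  (1) * (2) = 2.
  (3) * (5/2) = 15/2.
Total: 3 + 10/3 - 5/2 + 2 + 15/2 = 40/3.

40/3


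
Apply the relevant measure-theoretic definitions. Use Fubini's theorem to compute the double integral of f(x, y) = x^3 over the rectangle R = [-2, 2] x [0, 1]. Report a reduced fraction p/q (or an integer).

f(x, y) is a tensor product of a function of x and a function of y, and both factors are bounded continuous (hence Lebesgue integrable) on the rectangle, so Fubini's theorem applies:
  integral_R f d(m x m) = (integral_a1^b1 x^3 dx) * (integral_a2^b2 1 dy).
Inner integral in x: integral_{-2}^{2} x^3 dx = (2^4 - (-2)^4)/4
  = 0.
Inner integral in y: integral_{0}^{1} 1 dy = (1^1 - 0^1)/1
  = 1.
Product: (0) * (1) = 0.

0


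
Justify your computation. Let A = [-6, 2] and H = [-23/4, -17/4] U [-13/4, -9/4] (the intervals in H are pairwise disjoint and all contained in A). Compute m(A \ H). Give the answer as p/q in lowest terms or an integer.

The ambient interval has length m(A) = 2 - (-6) = 8.
Since the holes are disjoint and sit inside A, by finite additivity
  m(H) = sum_i (b_i - a_i), and m(A \ H) = m(A) - m(H).
Computing the hole measures:
  m(H_1) = -17/4 - (-23/4) = 3/2.
  m(H_2) = -9/4 - (-13/4) = 1.
Summed: m(H) = 3/2 + 1 = 5/2.
So m(A \ H) = 8 - 5/2 = 11/2.

11/2


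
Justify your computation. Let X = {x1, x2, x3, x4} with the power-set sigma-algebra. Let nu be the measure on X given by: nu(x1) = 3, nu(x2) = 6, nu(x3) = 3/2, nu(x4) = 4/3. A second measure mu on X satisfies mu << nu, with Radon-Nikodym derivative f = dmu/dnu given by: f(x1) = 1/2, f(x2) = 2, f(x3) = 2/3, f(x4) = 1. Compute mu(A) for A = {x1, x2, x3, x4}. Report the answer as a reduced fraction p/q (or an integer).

By the defining property of the Radon-Nikodym derivative, for every measurable set A,
  mu(A) = integral_A f dnu.
Since nu is a discrete measure concentrated on the atoms of X, the integral over A reduces to the sum
  mu(A) = sum_{x in A} f(x) * nu({x}).
Computing each term:
  x1: f(x1) * nu(x1) = 1/2 * 3 = 3/2.
  x2: f(x2) * nu(x2) = 2 * 6 = 12.
  x3: f(x3) * nu(x3) = 2/3 * 3/2 = 1.
  x4: f(x4) * nu(x4) = 1 * 4/3 = 4/3.
Summing: mu(A) = 3/2 + 12 + 1 + 4/3 = 95/6.

95/6


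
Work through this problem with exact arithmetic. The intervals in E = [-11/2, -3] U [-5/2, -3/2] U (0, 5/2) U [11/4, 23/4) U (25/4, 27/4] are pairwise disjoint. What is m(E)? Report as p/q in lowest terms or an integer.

For pairwise disjoint intervals, m(union_i I_i) = sum_i m(I_i),
and m is invariant under swapping open/closed endpoints (single points have measure 0).
So m(E) = sum_i (b_i - a_i).
  I_1 has length -3 - (-11/2) = 5/2.
  I_2 has length -3/2 - (-5/2) = 1.
  I_3 has length 5/2 - 0 = 5/2.
  I_4 has length 23/4 - 11/4 = 3.
  I_5 has length 27/4 - 25/4 = 1/2.
Summing:
  m(E) = 5/2 + 1 + 5/2 + 3 + 1/2 = 19/2.

19/2


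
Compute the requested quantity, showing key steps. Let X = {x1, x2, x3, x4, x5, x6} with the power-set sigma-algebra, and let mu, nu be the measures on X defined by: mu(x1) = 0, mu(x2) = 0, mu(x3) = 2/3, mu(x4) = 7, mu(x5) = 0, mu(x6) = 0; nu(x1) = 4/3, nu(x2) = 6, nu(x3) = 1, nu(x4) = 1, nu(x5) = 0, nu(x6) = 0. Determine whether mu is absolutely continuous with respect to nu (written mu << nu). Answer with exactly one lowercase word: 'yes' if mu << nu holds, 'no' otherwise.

mu << nu means: every nu-null measurable set is also mu-null; equivalently, for every atom x, if nu({x}) = 0 then mu({x}) = 0.
Checking each atom:
  x1: nu = 4/3 > 0 -> no constraint.
  x2: nu = 6 > 0 -> no constraint.
  x3: nu = 1 > 0 -> no constraint.
  x4: nu = 1 > 0 -> no constraint.
  x5: nu = 0, mu = 0 -> consistent with mu << nu.
  x6: nu = 0, mu = 0 -> consistent with mu << nu.
No atom violates the condition. Therefore mu << nu.

yes


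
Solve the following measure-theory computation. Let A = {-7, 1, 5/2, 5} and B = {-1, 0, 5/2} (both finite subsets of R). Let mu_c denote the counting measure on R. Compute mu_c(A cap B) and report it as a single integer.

Counting measure on a finite set equals cardinality. mu_c(A cap B) = |A cap B| (elements appearing in both).
Enumerating the elements of A that also lie in B gives 1 element(s).
So mu_c(A cap B) = 1.

1


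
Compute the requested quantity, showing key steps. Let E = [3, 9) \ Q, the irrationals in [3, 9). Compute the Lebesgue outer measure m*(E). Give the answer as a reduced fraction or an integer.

The interval I = [3, 9) has m(I) = 9 - 3 = 6 (endpoints are measure-zero, so open/closed/half-open agree). Write I = (I cap Q) u (I \ Q). The rationals in I are countable, so m*(I cap Q) = 0 (cover each rational by intervals whose total length is arbitrarily small). By countable subadditivity m*(I) <= m*(I cap Q) + m*(I \ Q), hence m*(I \ Q) >= m(I) = 6. The reverse inequality m*(I \ Q) <= m*(I) = 6 is trivial since (I \ Q) is a subset of I. Therefore m*(I \ Q) = 6.

6


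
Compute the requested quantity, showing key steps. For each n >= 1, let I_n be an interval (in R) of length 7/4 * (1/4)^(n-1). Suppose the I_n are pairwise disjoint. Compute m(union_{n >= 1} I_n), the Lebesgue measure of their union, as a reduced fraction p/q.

By countable additivity of the Lebesgue measure on pairwise disjoint measurable sets,
  m(union_{n >= 1} I_n) = sum_{n >= 1} m(I_n) = sum_{n >= 1} a * r^(n-1),
  with a = 7/4 and r = 1/4.
Since 0 < r = 1/4 < 1, the geometric series converges:
  sum_{n >= 1} a * r^(n-1) = a / (1 - r).
  = 7/4 / (1 - 1/4)
  = 7/4 / (3/4)
  = 7/3.

7/3


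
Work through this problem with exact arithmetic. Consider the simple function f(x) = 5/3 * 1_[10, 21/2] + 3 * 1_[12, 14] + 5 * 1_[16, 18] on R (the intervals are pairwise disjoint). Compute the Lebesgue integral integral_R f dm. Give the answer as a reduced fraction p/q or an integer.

For a simple function f = sum_i c_i * 1_{A_i} with disjoint A_i,
  integral f dm = sum_i c_i * m(A_i).
Lengths of the A_i:
  m(A_1) = 21/2 - 10 = 1/2.
  m(A_2) = 14 - 12 = 2.
  m(A_3) = 18 - 16 = 2.
Contributions c_i * m(A_i):
  (5/3) * (1/2) = 5/6.
  (3) * (2) = 6.
  (5) * (2) = 10.
Total: 5/6 + 6 + 10 = 101/6.

101/6


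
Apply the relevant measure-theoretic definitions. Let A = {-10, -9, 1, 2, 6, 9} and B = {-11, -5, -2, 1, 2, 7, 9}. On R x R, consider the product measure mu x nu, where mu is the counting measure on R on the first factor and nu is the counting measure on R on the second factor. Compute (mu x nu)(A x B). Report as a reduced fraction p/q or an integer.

For a measurable rectangle A x B, the product measure satisfies
  (mu x nu)(A x B) = mu(A) * nu(B).
  mu(A) = 6.
  nu(B) = 7.
  (mu x nu)(A x B) = 6 * 7 = 42.

42
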